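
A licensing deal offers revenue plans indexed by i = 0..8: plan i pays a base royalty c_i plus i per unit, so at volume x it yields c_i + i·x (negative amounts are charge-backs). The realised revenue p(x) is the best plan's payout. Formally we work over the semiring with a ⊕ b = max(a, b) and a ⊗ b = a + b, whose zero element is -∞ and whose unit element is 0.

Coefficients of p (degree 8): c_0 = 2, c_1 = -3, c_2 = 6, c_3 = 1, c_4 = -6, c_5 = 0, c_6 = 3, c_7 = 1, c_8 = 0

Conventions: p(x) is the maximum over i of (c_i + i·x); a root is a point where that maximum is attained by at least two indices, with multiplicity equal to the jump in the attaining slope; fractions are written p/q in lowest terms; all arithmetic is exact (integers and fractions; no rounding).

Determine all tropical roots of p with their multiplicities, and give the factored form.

hull edge (i=0, c=2) to (i=2, c=6): slope 2, span 2
hull edge (i=2, c=6) to (i=6, c=3): slope -3/4, span 4
hull edge (i=6, c=3) to (i=8, c=0): slope -3/2, span 2
Factored form: p(x) = 0 ⊗ (x ⊕ (-2)) ⊗ (x ⊕ (-2)) ⊗ (x ⊕ 3/4) ⊗ (x ⊕ 3/4) ⊗ (x ⊕ 3/4) ⊗ (x ⊕ 3/4) ⊗ (x ⊕ 3/2) ⊗ (x ⊕ 3/2)
Answer: roots = -2 (mult 2), 3/4 (mult 4), 3/2 (mult 2)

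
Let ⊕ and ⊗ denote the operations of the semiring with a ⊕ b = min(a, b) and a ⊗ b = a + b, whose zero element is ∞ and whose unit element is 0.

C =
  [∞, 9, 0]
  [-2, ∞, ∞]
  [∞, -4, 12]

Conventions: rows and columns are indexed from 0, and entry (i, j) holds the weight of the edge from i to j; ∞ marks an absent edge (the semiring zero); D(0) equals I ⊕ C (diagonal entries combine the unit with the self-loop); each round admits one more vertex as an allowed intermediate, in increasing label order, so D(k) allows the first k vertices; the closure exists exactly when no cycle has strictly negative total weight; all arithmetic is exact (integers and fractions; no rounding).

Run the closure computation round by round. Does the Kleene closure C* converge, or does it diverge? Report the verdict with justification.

D(0):
  [0, 9, 0]
  [-2, 0, ∞]
  [∞, -4, 0]
D(1):
  [0, 9, 0]
  [-2, 0, -2]
  [∞, -4, 0]
Detection: at round 2, diagonal entry (2, 2) turns strictly negative.
Key observation: the cycle 2->1->0->2 has total weight (-4) + (-2) + 0, which is strictly negative.
Answer: DIVERGES — negative cycle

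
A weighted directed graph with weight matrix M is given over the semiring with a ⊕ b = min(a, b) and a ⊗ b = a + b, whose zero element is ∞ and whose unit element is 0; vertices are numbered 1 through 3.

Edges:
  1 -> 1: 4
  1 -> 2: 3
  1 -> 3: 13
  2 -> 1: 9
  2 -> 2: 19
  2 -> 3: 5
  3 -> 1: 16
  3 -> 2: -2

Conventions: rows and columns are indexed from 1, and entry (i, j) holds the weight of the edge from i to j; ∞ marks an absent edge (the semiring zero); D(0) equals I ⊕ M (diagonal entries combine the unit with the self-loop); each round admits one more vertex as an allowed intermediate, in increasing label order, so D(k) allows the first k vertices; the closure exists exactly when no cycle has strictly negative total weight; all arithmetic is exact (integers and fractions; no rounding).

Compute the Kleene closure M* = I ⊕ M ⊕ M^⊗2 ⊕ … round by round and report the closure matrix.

D(0):
  [0, 3, 13]
  [9, 0, 5]
  [16, -2, 0]
D(1):
  [0, 3, 13]
  [9, 0, 5]
  [16, -2, 0]
D(2):
  [0, 3, 8]
  [9, 0, 5]
  [7, -2, 0]
D(3):
  [0, 3, 8]
  [9, 0, 5]
  [7, -2, 0]
Answer: M* = [[0, 3, 8], [9, 0, 5], [7, -2, 0]]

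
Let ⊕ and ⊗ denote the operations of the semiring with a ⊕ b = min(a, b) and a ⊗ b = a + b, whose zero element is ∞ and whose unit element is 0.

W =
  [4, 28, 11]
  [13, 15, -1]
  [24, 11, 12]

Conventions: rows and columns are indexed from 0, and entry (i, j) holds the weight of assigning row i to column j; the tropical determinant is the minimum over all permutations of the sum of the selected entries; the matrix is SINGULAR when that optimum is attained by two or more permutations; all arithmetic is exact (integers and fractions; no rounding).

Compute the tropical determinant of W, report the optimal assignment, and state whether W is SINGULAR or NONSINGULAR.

σ = (0, 1, 2): 4 + 15 + 12 = 31
σ = (0, 2, 1): 4 + (-1) + 11 = 14
σ = (1, 0, 2): 28 + 13 + 12 = 53
σ = (1, 2, 0): 28 + (-1) + 24 = 51
σ = (2, 0, 1): 11 + 13 + 11 = 35
σ = (2, 1, 0): 11 + 15 + 24 = 50
Optimal value attained by: σ = (0, 2, 1).
Answer: det⊕(W) = 14; verdict: NONSINGULAR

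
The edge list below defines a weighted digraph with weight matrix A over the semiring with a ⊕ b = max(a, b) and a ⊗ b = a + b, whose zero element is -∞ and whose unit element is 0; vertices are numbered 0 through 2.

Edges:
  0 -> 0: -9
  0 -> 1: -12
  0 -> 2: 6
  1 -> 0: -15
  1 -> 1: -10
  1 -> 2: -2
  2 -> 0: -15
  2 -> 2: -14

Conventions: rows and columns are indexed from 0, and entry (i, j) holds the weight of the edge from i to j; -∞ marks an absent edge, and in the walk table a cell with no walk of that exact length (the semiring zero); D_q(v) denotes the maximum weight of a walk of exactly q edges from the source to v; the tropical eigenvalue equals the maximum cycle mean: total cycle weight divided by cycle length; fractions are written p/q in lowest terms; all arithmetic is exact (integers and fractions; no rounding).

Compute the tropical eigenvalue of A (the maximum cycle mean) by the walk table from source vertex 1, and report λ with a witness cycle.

q=0: [-∞, 0, -∞]
q=1: [-15, -10, -2]
q=2: [-17, -20, -9]
q=3: [-24, -29, -11]
Optimal cycle mean attained by: cycle 0->2->0, total 6 + (-15), length 2.
Answer: λ = -9/2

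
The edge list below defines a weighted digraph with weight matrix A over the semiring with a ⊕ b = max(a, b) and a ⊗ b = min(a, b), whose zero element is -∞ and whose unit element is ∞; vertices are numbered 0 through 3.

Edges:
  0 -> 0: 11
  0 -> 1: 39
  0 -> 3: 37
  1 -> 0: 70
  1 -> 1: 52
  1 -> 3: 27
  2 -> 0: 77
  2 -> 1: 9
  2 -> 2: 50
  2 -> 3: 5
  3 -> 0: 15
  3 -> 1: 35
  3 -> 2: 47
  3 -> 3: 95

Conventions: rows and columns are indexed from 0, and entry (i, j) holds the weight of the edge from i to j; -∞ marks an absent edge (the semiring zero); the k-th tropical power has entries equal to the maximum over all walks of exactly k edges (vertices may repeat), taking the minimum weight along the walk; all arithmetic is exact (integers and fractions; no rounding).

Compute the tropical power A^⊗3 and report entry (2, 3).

A^⊗2:
  [39, 39, 37, 37]
  [52, 52, 27, 37]
  [50, 39, 50, 37]
  [47, 35, 47, 95]
A^⊗3:
  [39, 39, 37, 37]
  [52, 52, 37, 37]
  [50, 39, 50, 37]
  [47, 39, 47, 95]
Key observation: the optimum is the walk 2->0->3->3, with weight 77 min 37 min 95 = 37.
Optimal value attained by: walk 2->0->3->3.
Answer: (A^⊗3)[2][3] = 37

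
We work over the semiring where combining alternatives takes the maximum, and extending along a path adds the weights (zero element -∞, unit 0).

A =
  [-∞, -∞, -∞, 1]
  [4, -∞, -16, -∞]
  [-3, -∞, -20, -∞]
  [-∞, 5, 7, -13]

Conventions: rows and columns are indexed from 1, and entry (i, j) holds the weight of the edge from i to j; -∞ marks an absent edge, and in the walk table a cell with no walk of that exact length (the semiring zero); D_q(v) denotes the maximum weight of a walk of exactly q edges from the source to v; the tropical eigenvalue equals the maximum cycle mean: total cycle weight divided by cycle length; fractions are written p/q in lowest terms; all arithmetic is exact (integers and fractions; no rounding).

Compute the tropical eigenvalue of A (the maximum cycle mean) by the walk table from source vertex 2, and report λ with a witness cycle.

q=0: [-∞, 0, -∞, -∞]
q=1: [4, -∞, -16, -∞]
q=2: [-19, -∞, -36, 5]
q=3: [-39, 10, 12, -8]
q=4: [14, -3, -1, -21]
Optimal cycle mean attained by: cycle 1->4->2->1, total 1 + 5 + 4, length 3.
Answer: λ = 10/3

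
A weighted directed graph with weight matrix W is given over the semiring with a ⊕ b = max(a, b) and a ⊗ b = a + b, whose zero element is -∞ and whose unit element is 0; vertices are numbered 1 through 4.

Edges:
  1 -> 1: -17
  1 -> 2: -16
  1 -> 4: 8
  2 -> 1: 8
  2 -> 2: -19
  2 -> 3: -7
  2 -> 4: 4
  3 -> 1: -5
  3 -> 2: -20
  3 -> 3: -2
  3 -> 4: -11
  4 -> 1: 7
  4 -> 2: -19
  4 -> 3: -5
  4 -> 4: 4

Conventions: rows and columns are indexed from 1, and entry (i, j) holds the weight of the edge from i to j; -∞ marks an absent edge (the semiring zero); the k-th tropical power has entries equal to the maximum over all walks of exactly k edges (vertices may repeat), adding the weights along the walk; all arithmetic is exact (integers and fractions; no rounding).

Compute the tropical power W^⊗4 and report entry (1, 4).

W^⊗2:
  [15, -11, 3, 12]
  [11, -8, -1, 16]
  [-4, -21, -4, 3]
  [11, -9, -1, 15]
W^⊗3:
  [19, -1, 7, 23]
  [23, -3, 11, 20]
  [10, -16, -2, 7]
  [22, -4, 10, 19]
W^⊗4:
  [30, 4, 18, 27]
  [27, 7, 15, 31]
  [14, -6, 2, 18]
  [26, 6, 14, 30]
Key observation: the optimum is the walk 1->4->1->4->4, with weight 8 + 7 + 8 + 4 = 27.
Optimal value attained by: walk 1->4->1->4->4.
Answer: (W^⊗4)[1][4] = 27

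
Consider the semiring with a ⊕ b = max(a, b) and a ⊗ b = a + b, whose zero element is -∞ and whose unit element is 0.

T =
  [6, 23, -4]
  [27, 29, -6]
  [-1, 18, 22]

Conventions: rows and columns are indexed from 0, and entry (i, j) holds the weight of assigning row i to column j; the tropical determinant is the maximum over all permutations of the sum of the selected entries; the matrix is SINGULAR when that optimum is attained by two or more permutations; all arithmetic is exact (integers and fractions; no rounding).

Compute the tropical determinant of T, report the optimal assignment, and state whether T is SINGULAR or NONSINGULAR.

σ = (0, 1, 2): 6 + 29 + 22 = 57
σ = (0, 2, 1): 6 + (-6) + 18 = 18
σ = (1, 0, 2): 23 + 27 + 22 = 72
σ = (1, 2, 0): 23 + (-6) + (-1) = 16
σ = (2, 0, 1): (-4) + 27 + 18 = 41
σ = (2, 1, 0): (-4) + 29 + (-1) = 24
Optimal value attained by: σ = (1, 0, 2).
Answer: det⊕(T) = 72; verdict: NONSINGULAR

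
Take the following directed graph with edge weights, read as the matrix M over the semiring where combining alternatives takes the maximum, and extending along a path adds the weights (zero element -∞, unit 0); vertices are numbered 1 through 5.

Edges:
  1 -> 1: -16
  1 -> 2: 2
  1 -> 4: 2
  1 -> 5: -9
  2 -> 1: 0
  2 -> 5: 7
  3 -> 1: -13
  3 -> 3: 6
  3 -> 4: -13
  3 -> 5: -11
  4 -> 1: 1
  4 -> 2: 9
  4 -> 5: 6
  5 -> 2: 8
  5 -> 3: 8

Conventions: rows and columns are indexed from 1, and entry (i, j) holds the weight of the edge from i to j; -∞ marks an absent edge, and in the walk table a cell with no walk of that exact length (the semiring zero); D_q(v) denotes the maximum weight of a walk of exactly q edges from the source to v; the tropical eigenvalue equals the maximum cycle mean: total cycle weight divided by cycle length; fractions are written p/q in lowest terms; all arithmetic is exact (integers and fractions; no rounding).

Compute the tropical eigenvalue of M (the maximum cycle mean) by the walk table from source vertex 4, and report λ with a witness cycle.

q=0: [-∞, -∞, -∞, 0, -∞]
q=1: [1, 9, -∞, -∞, 6]
q=2: [9, 14, 14, 3, 16]
q=3: [14, 24, 24, 11, 21]
q=4: [24, 29, 30, 16, 31]
q=5: [29, 39, 39, 26, 36]
Optimal cycle mean attained by: cycle 2->5->2, total 7 + 8, length 2.
Answer: λ = 15/2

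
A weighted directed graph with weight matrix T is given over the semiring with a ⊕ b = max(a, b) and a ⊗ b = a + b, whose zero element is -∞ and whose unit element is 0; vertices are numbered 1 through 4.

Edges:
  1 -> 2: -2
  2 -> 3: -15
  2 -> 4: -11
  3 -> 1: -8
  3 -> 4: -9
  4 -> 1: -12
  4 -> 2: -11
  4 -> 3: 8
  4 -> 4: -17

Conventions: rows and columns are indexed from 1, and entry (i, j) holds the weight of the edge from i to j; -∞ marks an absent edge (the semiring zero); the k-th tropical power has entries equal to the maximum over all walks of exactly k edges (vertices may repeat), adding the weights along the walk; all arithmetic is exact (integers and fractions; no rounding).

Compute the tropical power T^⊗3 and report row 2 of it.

T^⊗2:
  [-∞, -∞, -17, -13]
  [-23, -22, -3, -24]
  [-21, -10, -1, -26]
  [0, -14, -9, -1]
T^⊗3:
  [-25, -24, -5, -26]
  [-11, -25, -16, -12]
  [-9, -23, -18, -10]
  [-13, -2, 7, -18]
Answer: row 2 of T^⊗3 = [-11, -25, -16, -12]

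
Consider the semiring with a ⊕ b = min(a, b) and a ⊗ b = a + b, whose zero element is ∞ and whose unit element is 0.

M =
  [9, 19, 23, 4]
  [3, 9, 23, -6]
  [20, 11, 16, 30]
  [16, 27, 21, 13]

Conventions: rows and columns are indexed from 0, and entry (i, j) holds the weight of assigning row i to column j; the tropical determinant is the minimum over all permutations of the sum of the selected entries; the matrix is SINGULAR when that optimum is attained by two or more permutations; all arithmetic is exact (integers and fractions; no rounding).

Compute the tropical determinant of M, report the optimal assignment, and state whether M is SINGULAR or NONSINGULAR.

σ = (0, 1, 2, 3): 9 + 9 + 16 + 13 = 47
σ = (0, 1, 3, 2): 9 + 9 + 30 + 21 = 69
σ = (0, 2, 1, 3): 9 + 23 + 11 + 13 = 56
σ = (0, 2, 3, 1): 9 + 23 + 30 + 27 = 89
σ = (0, 3, 1, 2): 9 + (-6) + 11 + 21 = 35
σ = (0, 3, 2, 1): 9 + (-6) + 16 + 27 = 46
σ = (1, 0, 2, 3): 19 + 3 + 16 + 13 = 51
σ = (1, 0, 3, 2): 19 + 3 + 30 + 21 = 73
σ = (1, 2, 0, 3): 19 + 23 + 20 + 13 = 75
σ = (1, 2, 3, 0): 19 + 23 + 30 + 16 = 88
σ = (1, 3, 0, 2): 19 + (-6) + 20 + 21 = 54
σ = (1, 3, 2, 0): 19 + (-6) + 16 + 16 = 45
σ = (2, 0, 1, 3): 23 + 3 + 11 + 13 = 50
σ = (2, 0, 3, 1): 23 + 3 + 30 + 27 = 83
σ = (2, 1, 0, 3): 23 + 9 + 20 + 13 = 65
σ = (2, 1, 3, 0): 23 + 9 + 30 + 16 = 78
σ = (2, 3, 0, 1): 23 + (-6) + 20 + 27 = 64
σ = (2, 3, 1, 0): 23 + (-6) + 11 + 16 = 44
σ = (3, 0, 1, 2): 4 + 3 + 11 + 21 = 39
σ = (3, 0, 2, 1): 4 + 3 + 16 + 27 = 50
σ = (3, 1, 0, 2): 4 + 9 + 20 + 21 = 54
σ = (3, 1, 2, 0): 4 + 9 + 16 + 16 = 45
σ = (3, 2, 0, 1): 4 + 23 + 20 + 27 = 74
σ = (3, 2, 1, 0): 4 + 23 + 11 + 16 = 54
Optimal value attained by: σ = (0, 3, 1, 2).
Answer: det⊕(M) = 35; verdict: NONSINGULAR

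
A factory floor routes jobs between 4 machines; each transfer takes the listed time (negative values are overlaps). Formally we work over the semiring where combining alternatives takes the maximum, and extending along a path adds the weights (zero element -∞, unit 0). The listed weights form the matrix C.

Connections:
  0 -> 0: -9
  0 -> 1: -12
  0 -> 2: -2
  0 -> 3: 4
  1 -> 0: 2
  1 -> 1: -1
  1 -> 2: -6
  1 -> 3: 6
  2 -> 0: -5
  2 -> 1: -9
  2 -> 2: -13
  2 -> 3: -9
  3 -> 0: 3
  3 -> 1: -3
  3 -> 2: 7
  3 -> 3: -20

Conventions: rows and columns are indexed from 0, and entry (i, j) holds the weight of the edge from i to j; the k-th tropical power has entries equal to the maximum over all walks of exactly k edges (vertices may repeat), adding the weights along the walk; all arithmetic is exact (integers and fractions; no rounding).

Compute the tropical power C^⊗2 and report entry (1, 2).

C^⊗2:
  [7, 1, 11, -5]
  [9, 3, 13, 6]
  [-6, -10, -2, -1]
  [2, -2, 1, 7]
Key observation: the optimum is the walk 1->3->2, with weight 6 + 7 = 13.
Optimal value attained by: walk 1->3->2.
Answer: (C^⊗2)[1][2] = 13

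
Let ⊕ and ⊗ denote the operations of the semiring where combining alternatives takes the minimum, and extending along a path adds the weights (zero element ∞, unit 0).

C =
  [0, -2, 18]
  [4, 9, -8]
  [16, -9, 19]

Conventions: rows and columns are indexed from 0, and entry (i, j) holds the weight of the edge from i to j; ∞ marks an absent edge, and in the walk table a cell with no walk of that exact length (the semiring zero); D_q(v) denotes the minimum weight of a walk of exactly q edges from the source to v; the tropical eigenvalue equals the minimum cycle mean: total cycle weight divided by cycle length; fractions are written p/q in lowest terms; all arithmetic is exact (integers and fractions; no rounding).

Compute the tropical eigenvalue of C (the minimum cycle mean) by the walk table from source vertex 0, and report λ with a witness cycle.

q=0: [0, ∞, ∞]
q=1: [0, -2, 18]
q=2: [0, -2, -10]
q=3: [0, -19, -10]
Optimal cycle mean attained by: cycle 1->2->1, total (-8) + (-9), length 2.
Answer: λ = -17/2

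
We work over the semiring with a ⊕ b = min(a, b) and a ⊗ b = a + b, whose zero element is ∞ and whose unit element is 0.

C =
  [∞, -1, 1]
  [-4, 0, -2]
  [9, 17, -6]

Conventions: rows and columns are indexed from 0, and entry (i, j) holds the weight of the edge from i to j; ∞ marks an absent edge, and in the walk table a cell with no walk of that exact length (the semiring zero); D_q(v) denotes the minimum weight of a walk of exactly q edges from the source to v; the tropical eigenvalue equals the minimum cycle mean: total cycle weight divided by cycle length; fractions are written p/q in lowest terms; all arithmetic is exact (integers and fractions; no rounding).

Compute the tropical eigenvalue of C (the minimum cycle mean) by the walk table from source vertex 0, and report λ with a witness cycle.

q=0: [0, ∞, ∞]
q=1: [∞, -1, 1]
q=2: [-5, -1, -5]
q=3: [-5, -6, -11]
Optimal cycle mean attained by: cycle 2->2, total (-6), length 1.
Answer: λ = -6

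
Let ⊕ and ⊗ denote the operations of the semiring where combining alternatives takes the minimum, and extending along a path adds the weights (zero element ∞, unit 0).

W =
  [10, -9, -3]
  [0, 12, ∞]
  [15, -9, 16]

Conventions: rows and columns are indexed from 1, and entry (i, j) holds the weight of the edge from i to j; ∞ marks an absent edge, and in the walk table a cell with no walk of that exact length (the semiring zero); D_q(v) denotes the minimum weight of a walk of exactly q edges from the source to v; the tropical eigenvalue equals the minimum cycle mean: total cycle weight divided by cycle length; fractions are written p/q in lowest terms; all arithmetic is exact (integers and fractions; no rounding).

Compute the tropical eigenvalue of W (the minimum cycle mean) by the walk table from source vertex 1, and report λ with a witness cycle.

q=0: [0, ∞, ∞]
q=1: [10, -9, -3]
q=2: [-9, -12, 7]
q=3: [-12, -18, -12]
Optimal cycle mean attained by: cycle 1->2->1, total (-9) + 0, length 2.
Answer: λ = -9/2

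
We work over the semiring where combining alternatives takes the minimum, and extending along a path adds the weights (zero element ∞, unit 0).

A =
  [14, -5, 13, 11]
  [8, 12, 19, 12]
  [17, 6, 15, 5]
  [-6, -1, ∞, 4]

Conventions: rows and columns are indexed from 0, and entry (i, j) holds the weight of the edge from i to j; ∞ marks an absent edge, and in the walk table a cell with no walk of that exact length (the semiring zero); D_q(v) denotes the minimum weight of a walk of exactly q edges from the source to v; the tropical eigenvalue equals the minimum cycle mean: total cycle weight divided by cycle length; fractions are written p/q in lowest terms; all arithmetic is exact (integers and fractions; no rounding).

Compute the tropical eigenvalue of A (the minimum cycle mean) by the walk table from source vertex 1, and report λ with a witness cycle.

q=0: [∞, 0, ∞, ∞]
q=1: [8, 12, 19, 12]
q=2: [6, 3, 21, 16]
q=3: [10, 1, 19, 15]
q=4: [9, 5, 20, 13]
Optimal cycle mean attained by: cycle 0->1->3->0, total (-5) + 12 + (-6), length 3.
Answer: λ = 1/3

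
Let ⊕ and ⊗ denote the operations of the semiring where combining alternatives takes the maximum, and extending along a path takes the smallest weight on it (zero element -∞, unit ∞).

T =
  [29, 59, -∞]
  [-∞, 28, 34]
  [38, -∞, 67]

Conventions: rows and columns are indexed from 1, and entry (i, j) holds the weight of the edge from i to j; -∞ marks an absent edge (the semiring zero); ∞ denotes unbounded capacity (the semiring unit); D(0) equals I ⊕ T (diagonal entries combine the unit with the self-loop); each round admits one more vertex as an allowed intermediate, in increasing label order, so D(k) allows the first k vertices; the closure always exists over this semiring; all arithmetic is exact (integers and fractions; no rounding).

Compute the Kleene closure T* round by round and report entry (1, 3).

D(0):
  [∞, 59, -∞]
  [-∞, ∞, 34]
  [38, -∞, ∞]
D(1):
  [∞, 59, -∞]
  [-∞, ∞, 34]
  [38, 38, ∞]
D(2):
  [∞, 59, 34]
  [-∞, ∞, 34]
  [38, 38, ∞]
D(3):
  [∞, 59, 34]
  [34, ∞, 34]
  [38, 38, ∞]
Answer: T*[1][3] = 34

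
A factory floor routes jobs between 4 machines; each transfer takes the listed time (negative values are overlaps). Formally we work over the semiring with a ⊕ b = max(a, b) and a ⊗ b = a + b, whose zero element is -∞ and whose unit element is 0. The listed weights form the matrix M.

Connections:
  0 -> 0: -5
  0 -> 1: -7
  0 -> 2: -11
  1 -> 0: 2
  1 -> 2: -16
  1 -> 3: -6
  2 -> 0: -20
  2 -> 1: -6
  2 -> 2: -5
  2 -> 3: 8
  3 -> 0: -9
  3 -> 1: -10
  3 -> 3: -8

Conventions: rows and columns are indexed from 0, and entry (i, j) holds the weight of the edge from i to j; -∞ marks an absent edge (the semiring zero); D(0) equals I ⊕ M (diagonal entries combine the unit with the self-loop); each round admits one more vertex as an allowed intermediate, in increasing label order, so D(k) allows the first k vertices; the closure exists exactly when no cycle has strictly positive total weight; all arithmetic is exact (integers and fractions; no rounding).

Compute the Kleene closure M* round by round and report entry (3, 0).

D(0):
  [0, -7, -11, -∞]
  [2, 0, -16, -6]
  [-20, -6, 0, 8]
  [-9, -10, -∞, 0]
D(1):
  [0, -7, -11, -∞]
  [2, 0, -9, -6]
  [-20, -6, 0, 8]
  [-9, -10, -20, 0]
D(2):
  [0, -7, -11, -13]
  [2, 0, -9, -6]
  [-4, -6, 0, 8]
  [-8, -10, -19, 0]
D(3):
  [0, -7, -11, -3]
  [2, 0, -9, -1]
  [-4, -6, 0, 8]
  [-8, -10, -19, 0]
D(4):
  [0, -7, -11, -3]
  [2, 0, -9, -1]
  [0, -2, 0, 8]
  [-8, -10, -19, 0]
Answer: M*[3][0] = -8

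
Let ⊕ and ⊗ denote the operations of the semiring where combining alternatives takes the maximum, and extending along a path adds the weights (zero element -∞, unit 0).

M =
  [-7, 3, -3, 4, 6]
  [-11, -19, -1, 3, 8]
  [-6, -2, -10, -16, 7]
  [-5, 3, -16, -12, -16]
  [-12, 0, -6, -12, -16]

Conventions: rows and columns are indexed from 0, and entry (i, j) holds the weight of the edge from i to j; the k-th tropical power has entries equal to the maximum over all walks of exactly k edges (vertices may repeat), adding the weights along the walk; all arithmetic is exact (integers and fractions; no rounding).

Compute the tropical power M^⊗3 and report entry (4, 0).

M^⊗2:
  [-1, 7, 2, 6, 11]
  [-2, 8, 2, -4, 6]
  [-5, 7, 1, 1, 6]
  [-8, -2, 2, 6, 11]
  [-11, -8, -1, 3, 8]
M^⊗3:
  [1, 11, 6, 10, 15]
  [-3, 6, 7, 11, 16]
  [-4, 6, 6, 10, 15]
  [1, 11, 5, 1, 9]
  [-2, 8, 2, -4, 6]
Key observation: the optimum is the walk 4->1->3->0, with weight 0 + 3 + (-5) = -2.
Optimal value attained by: walk 4->1->3->0.
Answer: (M^⊗3)[4][0] = -2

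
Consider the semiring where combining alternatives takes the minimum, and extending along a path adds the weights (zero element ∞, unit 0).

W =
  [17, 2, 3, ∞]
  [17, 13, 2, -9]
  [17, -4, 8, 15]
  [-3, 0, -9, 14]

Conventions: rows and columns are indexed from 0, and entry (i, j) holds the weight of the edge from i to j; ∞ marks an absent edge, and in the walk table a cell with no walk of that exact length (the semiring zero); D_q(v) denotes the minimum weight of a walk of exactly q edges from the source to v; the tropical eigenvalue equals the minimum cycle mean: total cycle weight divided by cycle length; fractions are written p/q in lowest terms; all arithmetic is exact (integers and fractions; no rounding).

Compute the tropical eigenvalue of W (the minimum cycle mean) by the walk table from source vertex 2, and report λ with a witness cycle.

q=0: [∞, ∞, 0, ∞]
q=1: [17, -4, 8, 15]
q=2: [12, 4, -2, -13]
q=3: [-16, -13, -22, -5]
q=4: [-8, -26, -14, -22]
Optimal cycle mean attained by: cycle 1->3->2->1, total (-9) + (-9) + (-4), length 3.
Answer: λ = -22/3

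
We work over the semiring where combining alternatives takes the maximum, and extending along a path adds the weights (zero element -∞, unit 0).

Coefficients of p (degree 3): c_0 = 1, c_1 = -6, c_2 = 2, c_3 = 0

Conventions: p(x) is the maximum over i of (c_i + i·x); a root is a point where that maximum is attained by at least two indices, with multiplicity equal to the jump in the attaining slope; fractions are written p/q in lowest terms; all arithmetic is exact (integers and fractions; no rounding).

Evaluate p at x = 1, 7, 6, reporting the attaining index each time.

p(1) = max(1+0·1=1, -6+1·1=-5, 2+2·1=4, 0+3·1=3) = 4 (attained by i=2)
p(7) = max(1+0·7=1, -6+1·7=1, 2+2·7=16, 0+3·7=21) = 21 (attained by i=3)
p(6) = max(1+0·6=1, -6+1·6=0, 2+2·6=14, 0+3·6=18) = 18 (attained by i=3)
Answer: p(1) = 4; p(7) = 21; p(6) = 18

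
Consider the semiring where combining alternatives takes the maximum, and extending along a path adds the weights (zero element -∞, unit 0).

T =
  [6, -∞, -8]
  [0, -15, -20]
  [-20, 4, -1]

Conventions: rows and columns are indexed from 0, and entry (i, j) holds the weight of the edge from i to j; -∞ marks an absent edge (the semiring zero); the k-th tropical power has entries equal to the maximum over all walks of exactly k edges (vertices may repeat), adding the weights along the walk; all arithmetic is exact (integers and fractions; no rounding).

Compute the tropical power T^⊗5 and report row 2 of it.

T^⊗2:
  [12, -4, -2]
  [6, -16, -8]
  [4, 3, -2]
T^⊗3:
  [18, 2, 4]
  [12, -4, -2]
  [10, 2, -3]
T^⊗4:
  [24, 8, 10]
  [18, 2, 4]
  [16, 1, 2]
T^⊗5:
  [30, 14, 16]
  [24, 8, 10]
  [22, 6, 8]
Answer: row 2 of T^⊗5 = [22, 6, 8]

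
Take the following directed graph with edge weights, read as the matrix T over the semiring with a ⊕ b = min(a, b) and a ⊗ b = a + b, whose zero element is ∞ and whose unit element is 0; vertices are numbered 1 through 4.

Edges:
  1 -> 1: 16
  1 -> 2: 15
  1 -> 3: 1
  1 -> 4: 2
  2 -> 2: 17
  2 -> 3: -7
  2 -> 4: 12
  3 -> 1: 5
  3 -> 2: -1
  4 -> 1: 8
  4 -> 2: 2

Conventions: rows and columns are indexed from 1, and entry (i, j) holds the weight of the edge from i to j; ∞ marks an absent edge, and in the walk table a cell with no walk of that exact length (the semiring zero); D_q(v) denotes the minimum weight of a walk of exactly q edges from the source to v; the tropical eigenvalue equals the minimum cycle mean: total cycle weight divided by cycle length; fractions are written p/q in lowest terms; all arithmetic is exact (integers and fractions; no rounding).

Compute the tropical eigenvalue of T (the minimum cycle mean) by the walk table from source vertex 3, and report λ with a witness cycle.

q=0: [∞, ∞, 0, ∞]
q=1: [5, -1, ∞, ∞]
q=2: [21, 16, -8, 7]
q=3: [-3, -9, 9, 23]
q=4: [13, 8, -16, -1]
Optimal cycle mean attained by: cycle 2->3->2, total (-7) + (-1), length 2.
Answer: λ = -4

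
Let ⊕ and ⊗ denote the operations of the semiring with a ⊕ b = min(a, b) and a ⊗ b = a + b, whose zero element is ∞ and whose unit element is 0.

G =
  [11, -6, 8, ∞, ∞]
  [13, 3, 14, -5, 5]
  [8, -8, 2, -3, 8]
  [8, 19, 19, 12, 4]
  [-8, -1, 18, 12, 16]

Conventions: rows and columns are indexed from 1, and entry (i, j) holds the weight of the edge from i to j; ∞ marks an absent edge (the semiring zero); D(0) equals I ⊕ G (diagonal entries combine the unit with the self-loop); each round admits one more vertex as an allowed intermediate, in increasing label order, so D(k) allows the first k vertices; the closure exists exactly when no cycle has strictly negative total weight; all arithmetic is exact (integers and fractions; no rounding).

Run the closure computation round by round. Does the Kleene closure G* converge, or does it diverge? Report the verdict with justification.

D(0):
  [0, -6, 8, ∞, ∞]
  [13, 0, 14, -5, 5]
  [8, -8, 0, -3, 8]
  [8, 19, 19, 0, 4]
  [-8, -1, 18, 12, 0]
D(1):
  [0, -6, 8, ∞, ∞]
  [13, 0, 14, -5, 5]
  [8, -8, 0, -3, 8]
  [8, 2, 16, 0, 4]
  [-8, -14, 0, 12, 0]
Detection: at round 2, diagonal entry (4, 4) turns strictly negative.
Key observation: the cycle 4->1->2->4 has total weight 8 + (-6) + (-5), which is strictly negative.
Answer: DIVERGES — negative cycle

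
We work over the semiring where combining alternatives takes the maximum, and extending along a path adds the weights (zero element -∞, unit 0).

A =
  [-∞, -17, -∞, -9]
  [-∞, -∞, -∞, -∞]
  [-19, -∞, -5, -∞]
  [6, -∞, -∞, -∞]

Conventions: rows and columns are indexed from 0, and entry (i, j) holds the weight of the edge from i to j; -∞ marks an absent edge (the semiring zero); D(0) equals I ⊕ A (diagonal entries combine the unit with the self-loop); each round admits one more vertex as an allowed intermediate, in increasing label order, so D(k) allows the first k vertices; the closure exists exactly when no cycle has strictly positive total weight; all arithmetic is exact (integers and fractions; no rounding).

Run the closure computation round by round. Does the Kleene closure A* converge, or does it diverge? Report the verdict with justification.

D(0):
  [0, -17, -∞, -9]
  [-∞, 0, -∞, -∞]
  [-19, -∞, 0, -∞]
  [6, -∞, -∞, 0]
D(1):
  [0, -17, -∞, -9]
  [-∞, 0, -∞, -∞]
  [-19, -36, 0, -28]
  [6, -11, -∞, 0]
D(2):
  [0, -17, -∞, -9]
  [-∞, 0, -∞, -∞]
  [-19, -36, 0, -28]
  [6, -11, -∞, 0]
D(3):
  [0, -17, -∞, -9]
  [-∞, 0, -∞, -∞]
  [-19, -36, 0, -28]
  [6, -11, -∞, 0]
D(4):
  [0, -17, -∞, -9]
  [-∞, 0, -∞, -∞]
  [-19, -36, 0, -28]
  [6, -11, -∞, 0]
Key observation: every diagonal entry stays at the unit through all rounds, so no improving cycle exists.
Answer: CONVERGES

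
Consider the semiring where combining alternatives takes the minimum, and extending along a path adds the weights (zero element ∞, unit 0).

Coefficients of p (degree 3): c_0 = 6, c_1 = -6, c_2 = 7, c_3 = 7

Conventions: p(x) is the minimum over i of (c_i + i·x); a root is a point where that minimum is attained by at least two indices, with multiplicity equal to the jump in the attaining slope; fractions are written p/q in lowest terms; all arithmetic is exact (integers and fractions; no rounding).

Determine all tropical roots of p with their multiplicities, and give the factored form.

hull edge (i=0, c=6) to (i=1, c=-6): slope -12, span 1
hull edge (i=1, c=-6) to (i=3, c=7): slope 13/2, span 2
Factored form: p(x) = 7 ⊗ (x ⊕ (-13/2)) ⊗ (x ⊕ (-13/2)) ⊗ (x ⊕ 12)
Answer: roots = -13/2 (mult 2), 12 (mult 1)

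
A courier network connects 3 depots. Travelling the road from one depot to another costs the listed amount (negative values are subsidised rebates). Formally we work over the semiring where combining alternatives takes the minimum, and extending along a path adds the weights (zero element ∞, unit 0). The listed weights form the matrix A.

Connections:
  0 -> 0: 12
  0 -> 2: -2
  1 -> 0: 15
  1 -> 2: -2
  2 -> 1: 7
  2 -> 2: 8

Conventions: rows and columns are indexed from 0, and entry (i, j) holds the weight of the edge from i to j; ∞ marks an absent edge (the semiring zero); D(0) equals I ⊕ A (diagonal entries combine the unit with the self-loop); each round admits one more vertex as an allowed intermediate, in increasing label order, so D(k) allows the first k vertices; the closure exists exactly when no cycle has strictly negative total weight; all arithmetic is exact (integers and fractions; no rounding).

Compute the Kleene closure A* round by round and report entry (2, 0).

D(0):
  [0, ∞, -2]
  [15, 0, -2]
  [∞, 7, 0]
D(1):
  [0, ∞, -2]
  [15, 0, -2]
  [∞, 7, 0]
D(2):
  [0, ∞, -2]
  [15, 0, -2]
  [22, 7, 0]
D(3):
  [0, 5, -2]
  [15, 0, -2]
  [22, 7, 0]
Answer: A*[2][0] = 22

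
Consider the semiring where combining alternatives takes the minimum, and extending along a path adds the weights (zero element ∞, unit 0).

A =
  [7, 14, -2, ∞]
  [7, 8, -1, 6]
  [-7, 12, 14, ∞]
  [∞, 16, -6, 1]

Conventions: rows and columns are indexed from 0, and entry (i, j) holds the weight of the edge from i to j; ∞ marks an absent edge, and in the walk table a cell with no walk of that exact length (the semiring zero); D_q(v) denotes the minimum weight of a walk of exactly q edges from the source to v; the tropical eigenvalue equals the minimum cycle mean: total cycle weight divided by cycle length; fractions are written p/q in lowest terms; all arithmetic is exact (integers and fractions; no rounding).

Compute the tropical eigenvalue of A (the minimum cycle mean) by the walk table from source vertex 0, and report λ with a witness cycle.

q=0: [0, ∞, ∞, ∞]
q=1: [7, 14, -2, ∞]
q=2: [-9, 10, 5, 20]
q=3: [-2, 5, -11, 16]
q=4: [-18, 1, -4, 11]
Optimal cycle mean attained by: cycle 0->2->0, total (-2) + (-7), length 2.
Answer: λ = -9/2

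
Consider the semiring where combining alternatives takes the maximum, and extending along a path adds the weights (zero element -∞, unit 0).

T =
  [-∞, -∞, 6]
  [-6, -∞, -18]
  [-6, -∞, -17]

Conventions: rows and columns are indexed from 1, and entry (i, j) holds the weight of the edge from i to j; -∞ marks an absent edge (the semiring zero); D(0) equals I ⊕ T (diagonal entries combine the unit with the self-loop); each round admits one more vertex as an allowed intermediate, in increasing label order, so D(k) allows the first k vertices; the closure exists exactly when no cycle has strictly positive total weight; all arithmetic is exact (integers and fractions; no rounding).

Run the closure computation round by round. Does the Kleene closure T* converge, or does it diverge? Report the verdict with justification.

D(0):
  [0, -∞, 6]
  [-6, 0, -18]
  [-6, -∞, 0]
D(1):
  [0, -∞, 6]
  [-6, 0, 0]
  [-6, -∞, 0]
D(2):
  [0, -∞, 6]
  [-6, 0, 0]
  [-6, -∞, 0]
D(3):
  [0, -∞, 6]
  [-6, 0, 0]
  [-6, -∞, 0]
Key observation: every diagonal entry stays at the unit through all rounds, so no improving cycle exists.
Answer: CONVERGES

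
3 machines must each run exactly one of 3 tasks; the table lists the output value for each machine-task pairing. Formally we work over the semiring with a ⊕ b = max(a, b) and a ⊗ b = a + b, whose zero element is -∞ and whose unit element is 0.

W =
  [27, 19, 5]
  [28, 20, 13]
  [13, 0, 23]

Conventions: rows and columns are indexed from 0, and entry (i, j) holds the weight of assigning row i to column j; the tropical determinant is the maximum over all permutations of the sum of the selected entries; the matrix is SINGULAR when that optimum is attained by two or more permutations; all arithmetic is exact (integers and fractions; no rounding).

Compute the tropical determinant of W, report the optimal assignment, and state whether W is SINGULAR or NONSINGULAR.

σ = (0, 1, 2): 27 + 20 + 23 = 70
σ = (0, 2, 1): 27 + 13 + 0 = 40
σ = (1, 0, 2): 19 + 28 + 23 = 70
σ = (1, 2, 0): 19 + 13 + 13 = 45
σ = (2, 0, 1): 5 + 28 + 0 = 33
σ = (2, 1, 0): 5 + 20 + 13 = 38
Optimal value attained by: σ = (0, 1, 2).
Answer: det⊕(W) = 70; verdict: SINGULAR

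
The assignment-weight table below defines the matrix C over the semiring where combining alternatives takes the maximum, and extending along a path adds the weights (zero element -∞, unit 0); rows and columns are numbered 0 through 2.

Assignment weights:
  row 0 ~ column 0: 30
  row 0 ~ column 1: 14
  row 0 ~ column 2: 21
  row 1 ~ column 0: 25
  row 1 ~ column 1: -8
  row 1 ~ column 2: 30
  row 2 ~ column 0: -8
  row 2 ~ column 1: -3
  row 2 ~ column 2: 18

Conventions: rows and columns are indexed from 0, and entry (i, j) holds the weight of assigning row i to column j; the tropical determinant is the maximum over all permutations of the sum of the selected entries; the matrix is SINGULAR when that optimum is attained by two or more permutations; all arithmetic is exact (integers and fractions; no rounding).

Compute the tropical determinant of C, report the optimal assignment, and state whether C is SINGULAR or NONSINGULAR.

σ = (0, 1, 2): 30 + (-8) + 18 = 40
σ = (0, 2, 1): 30 + 30 + (-3) = 57
σ = (1, 0, 2): 14 + 25 + 18 = 57
σ = (1, 2, 0): 14 + 30 + (-8) = 36
σ = (2, 0, 1): 21 + 25 + (-3) = 43
σ = (2, 1, 0): 21 + (-8) + (-8) = 5
Optimal value attained by: σ = (0, 2, 1).
Answer: det⊕(C) = 57; verdict: SINGULAR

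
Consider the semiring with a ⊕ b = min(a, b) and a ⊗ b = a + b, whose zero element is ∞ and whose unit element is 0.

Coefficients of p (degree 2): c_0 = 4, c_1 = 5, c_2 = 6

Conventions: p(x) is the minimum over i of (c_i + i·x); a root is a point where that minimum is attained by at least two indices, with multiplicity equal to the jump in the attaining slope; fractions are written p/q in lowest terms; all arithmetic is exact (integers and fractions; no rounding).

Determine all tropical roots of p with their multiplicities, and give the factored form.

hull edge (i=0, c=4) to (i=2, c=6): slope 1, span 2
Factored form: p(x) = 6 ⊗ (x ⊕ (-1)) ⊗ (x ⊕ (-1))
Answer: roots = -1 (mult 2)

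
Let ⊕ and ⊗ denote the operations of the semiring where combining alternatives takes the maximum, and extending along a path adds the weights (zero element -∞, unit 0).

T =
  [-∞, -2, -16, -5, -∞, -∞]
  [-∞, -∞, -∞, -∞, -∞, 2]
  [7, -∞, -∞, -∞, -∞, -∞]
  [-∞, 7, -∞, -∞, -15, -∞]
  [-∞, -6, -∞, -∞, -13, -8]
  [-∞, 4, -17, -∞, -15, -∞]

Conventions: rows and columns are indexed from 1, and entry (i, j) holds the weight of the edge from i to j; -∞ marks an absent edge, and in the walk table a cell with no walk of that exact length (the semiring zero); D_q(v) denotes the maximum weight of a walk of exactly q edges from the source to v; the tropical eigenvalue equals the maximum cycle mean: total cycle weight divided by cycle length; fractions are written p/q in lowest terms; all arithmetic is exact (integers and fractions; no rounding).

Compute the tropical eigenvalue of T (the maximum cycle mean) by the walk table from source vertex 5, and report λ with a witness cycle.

q=0: [-∞, -∞, -∞, -∞, 0, -∞]
q=1: [-∞, -6, -∞, -∞, -13, -8]
q=2: [-∞, -4, -25, -∞, -23, -4]
q=3: [-18, 0, -21, -∞, -19, -2]
q=4: [-14, 2, -19, -23, -17, 2]
q=5: [-12, 6, -15, -19, -13, 4]
q=6: [-8, 8, -13, -17, -11, 8]
Optimal cycle mean attained by: cycle 2->6->2, total 2 + 4, length 2.
Answer: λ = 3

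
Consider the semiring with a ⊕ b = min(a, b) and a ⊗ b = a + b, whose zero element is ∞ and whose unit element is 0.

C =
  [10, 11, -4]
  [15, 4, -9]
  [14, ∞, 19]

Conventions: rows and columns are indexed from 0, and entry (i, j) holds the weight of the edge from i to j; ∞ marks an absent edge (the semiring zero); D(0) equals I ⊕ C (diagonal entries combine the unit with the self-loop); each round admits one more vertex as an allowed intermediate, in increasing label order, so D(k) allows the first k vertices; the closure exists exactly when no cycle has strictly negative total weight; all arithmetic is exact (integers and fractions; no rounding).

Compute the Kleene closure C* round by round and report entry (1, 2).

D(0):
  [0, 11, -4]
  [15, 0, -9]
  [14, ∞, 0]
D(1):
  [0, 11, -4]
  [15, 0, -9]
  [14, 25, 0]
D(2):
  [0, 11, -4]
  [15, 0, -9]
  [14, 25, 0]
D(3):
  [0, 11, -4]
  [5, 0, -9]
  [14, 25, 0]
Answer: C*[1][2] = -9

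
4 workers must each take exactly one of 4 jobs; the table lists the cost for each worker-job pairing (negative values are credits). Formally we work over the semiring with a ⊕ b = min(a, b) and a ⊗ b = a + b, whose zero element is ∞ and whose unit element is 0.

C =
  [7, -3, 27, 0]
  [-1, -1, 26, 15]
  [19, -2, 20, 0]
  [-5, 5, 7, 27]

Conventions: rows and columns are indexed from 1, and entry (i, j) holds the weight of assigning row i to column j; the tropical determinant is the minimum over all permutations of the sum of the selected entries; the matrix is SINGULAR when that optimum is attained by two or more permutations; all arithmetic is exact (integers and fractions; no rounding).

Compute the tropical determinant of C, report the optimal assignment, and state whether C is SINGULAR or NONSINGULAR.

σ = (1, 2, 3, 4): 7 + (-1) + 20 + 27 = 53
σ = (1, 2, 4, 3): 7 + (-1) + 0 + 7 = 13
σ = (1, 3, 2, 4): 7 + 26 + (-2) + 27 = 58
σ = (1, 3, 4, 2): 7 + 26 + 0 + 5 = 38
σ = (1, 4, 2, 3): 7 + 15 + (-2) + 7 = 27
σ = (1, 4, 3, 2): 7 + 15 + 20 + 5 = 47
σ = (2, 1, 3, 4): (-3) + (-1) + 20 + 27 = 43
σ = (2, 1, 4, 3): (-3) + (-1) + 0 + 7 = 3
σ = (2, 3, 1, 4): (-3) + 26 + 19 + 27 = 69
σ = (2, 3, 4, 1): (-3) + 26 + 0 + (-5) = 18
σ = (2, 4, 1, 3): (-3) + 15 + 19 + 7 = 38
σ = (2, 4, 3, 1): (-3) + 15 + 20 + (-5) = 27
σ = (3, 1, 2, 4): 27 + (-1) + (-2) + 27 = 51
σ = (3, 1, 4, 2): 27 + (-1) + 0 + 5 = 31
σ = (3, 2, 1, 4): 27 + (-1) + 19 + 27 = 72
σ = (3, 2, 4, 1): 27 + (-1) + 0 + (-5) = 21
σ = (3, 4, 1, 2): 27 + 15 + 19 + 5 = 66
σ = (3, 4, 2, 1): 27 + 15 + (-2) + (-5) = 35
σ = (4, 1, 2, 3): 0 + (-1) + (-2) + 7 = 4
σ = (4, 1, 3, 2): 0 + (-1) + 20 + 5 = 24
σ = (4, 2, 1, 3): 0 + (-1) + 19 + 7 = 25
σ = (4, 2, 3, 1): 0 + (-1) + 20 + (-5) = 14
σ = (4, 3, 1, 2): 0 + 26 + 19 + 5 = 50
σ = (4, 3, 2, 1): 0 + 26 + (-2) + (-5) = 19
Optimal value attained by: σ = (2, 1, 4, 3).
Answer: det⊕(C) = 3; verdict: NONSINGULAR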